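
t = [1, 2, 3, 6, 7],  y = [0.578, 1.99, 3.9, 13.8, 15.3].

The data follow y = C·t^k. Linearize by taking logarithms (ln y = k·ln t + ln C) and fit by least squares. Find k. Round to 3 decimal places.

k = 1.714

Let Y = ln y. Fitting Y = k·ln t + ln C by least squares:
AᵀA = [[8.6844, 5.5294]; [5.5294, 5]], rhs = [11.9831, 6.8535]ᵀ  (here Σln t = 5.5294, Σ(ln t)² = 8.6844, Σln y = 6.8535, Σln t·ln y = 11.9831).
Slope k = (n·Σln t·ln y − Σln t·Σln y)/(n·Σ(ln t)² − (Σln t)²) = (5·11.9831 − 5.5294·6.8535)/12.8473 = 1.71397; ln C = (Σln y − k·Σln t)/n = -0.52476.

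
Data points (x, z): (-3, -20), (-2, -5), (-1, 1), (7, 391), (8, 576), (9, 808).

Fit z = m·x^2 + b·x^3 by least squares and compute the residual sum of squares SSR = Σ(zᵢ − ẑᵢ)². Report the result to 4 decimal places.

SSR = 5.4313

The normal system AᵀA·[m, b]ᵀ = Aᵀz is [[13156, 108348]; [108348, 912028]]·[m, b]ᵀ = [121272, 1018636]ᵀ.
Eliminating b: 912028·(row 1) − 108348·(row 2) gives 259351264·m = 912028·121272 − 108348·1018636 = 236286288, so m = 14767893/16209454.
Then b = (1018636 − 108348·(14767893/16209454))/912028 = 16349785/16209454.
Residuals: -7827961/8104727, -4660281/8104727, 8895673/8104727, 3146751/8104727, 10205216/8104727, -8976883/8104727; SSR = 44018891/8104727.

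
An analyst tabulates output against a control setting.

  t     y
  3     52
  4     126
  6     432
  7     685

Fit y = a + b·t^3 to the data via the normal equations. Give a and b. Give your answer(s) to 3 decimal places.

The normal system AᵀA·[a, b]ᵀ = Aᵀy is [[4, 650]; [650, 169130]]·[a, b]ᵀ = [1295, 337735]ᵀ.
det = 4·169130 − 650² = 254020.
a = (1295·169130 − 650·337735)/254020 = -1940/977; b = (4·337735 − 650·1295)/254020 = 50919/25402.

a = -1.986, b = 2.005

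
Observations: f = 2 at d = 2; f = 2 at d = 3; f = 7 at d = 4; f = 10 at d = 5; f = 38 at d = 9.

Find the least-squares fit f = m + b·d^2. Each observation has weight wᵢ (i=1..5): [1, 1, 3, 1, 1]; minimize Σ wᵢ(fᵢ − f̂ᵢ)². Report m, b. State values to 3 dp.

Normal-equation sums: Σwᵢ·1 = 7, Σwᵢ·d^2 = 167, Σwᵢ·d^2·d^2 = 8051.
And Σwᵢ·f = 73, Σwᵢ·d^2·f = 3690.
det = 7·8051 − 167² = 28468.
m = (73·8051 − 167·3690)/28468 = -28507/28468; b = (7·3690 − 167·73)/28468 = 13639/28468.

m = -1.001, b = 0.479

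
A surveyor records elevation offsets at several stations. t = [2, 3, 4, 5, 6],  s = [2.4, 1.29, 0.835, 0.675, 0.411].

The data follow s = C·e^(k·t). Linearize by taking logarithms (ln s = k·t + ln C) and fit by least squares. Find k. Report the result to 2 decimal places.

With ln sᵢ as the transformed response and tᵢ as the regressor:
Σt = 20.0000, Σ(t)² = 90.0000, Σln s = -0.3324, Σt·ln s = -5.5066.
Equations: 90.0000·k + 20.0000·ln C = -5.5066;  20.0000·k + 5·ln C = -0.3324.
Δ = 90.0000·5 − (20.0000)² = 50.0000; k = (-5.5066·5 − 20.0000·-0.3324)/50.0000 = -0.41769, ln C = (90.0000·-0.3324 − 20.0000·-5.5066)/50.0000 = 1.60430.

k = -0.42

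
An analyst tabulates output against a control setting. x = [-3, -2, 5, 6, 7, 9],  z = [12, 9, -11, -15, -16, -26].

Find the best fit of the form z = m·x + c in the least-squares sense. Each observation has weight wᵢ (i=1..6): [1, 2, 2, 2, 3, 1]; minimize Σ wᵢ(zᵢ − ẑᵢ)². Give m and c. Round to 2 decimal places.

m = -2.95, c = 3.33

With design matrix M, MᵀWM = [[367, 45]; [45, 11]] and MᵀWz = [-932, -96]ᵀ.
Δ = 367·11 − 45² = 2012.
m = ((-932)·11 − 45·(-96))/2012 = -1483/503; c = (367·(-96) − 45·(-932))/2012 = 1677/503.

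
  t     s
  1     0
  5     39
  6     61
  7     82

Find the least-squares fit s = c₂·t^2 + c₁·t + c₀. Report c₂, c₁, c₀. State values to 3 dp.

Sums needed: Σt^2·t^2 = 4323, Σt^2·t = 685, Σt^2 = 111, Σt·t = 111, Σt = 19, Σ1 = 4.
And Σt^2·s = 7189, Σt·s = 1135, Σs = 182.
XᵀX·[c₂, c₁, c₀]ᵀ = Xᵀs becomes [[4323, 685, 111]; [685, 111, 19]; [111, 19, 4]]·[c₂, c₁, c₀]ᵀ = [7189, 1135, 182]ᵀ.
Row-reducing yields c₂ = 3405/1804, c₁ = -2369/1804, c₀ = -577/902.

c₂ = 1.887, c₁ = -1.313, c₀ = -0.640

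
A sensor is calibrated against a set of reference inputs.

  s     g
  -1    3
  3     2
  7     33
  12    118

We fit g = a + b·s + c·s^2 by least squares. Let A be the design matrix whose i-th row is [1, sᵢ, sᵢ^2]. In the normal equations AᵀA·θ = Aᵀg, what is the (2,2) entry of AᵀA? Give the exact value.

203

Row 2 ↔ basis s, column 2 ↔ basis s, so (AᵀA)_{2,2} = Σᵢ (s)·(s) = (-1)·(-1) + (3)·(3) + (7)·(7) + (12)·(12) = 203.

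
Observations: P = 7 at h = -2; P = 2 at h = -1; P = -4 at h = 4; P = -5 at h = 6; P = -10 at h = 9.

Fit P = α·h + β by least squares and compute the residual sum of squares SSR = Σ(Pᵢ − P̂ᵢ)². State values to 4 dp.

SSR = 8.1014

From the data, Σh·h = 138, Σh = 16, Σ1 = 5.
For XᵀP: Σh·P = -152, ΣP = -10.
Normal equations: [[138, 16]; [16, 5]]·[α, β]ᵀ = [-152, -10]ᵀ.
Determinant 138·5 − 16² = 434.
α = ((-152)·5 − 16·(-10))/434 = -300/217; β = (138·(-10) − 16·(-152))/434 = 526/217.
Residuals: 393/217, -56/31, -194/217, 27/31, 4/217; SSR = 1758/217.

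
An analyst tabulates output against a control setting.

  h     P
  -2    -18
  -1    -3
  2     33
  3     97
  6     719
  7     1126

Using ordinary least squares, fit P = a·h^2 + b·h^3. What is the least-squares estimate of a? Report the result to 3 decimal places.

Sums needed: Σh^2·h^2 = 3811, Σh^2·h^3 = 24825, Σh^3·h^3 = 165163.
Right-hand side: Σh^2·P = 81988, Σh^3·P = 544552.
Eliminating b: 165163·(row 1) − 24825·(row 2) gives 13155568·a = 165163·81988 − 24825·544552 = 22880644, so a = 5720161/3288892.
Then b = (544552 − 24825·(5720161/3288892))/165163 = 9983893/3288892.

a = 1.739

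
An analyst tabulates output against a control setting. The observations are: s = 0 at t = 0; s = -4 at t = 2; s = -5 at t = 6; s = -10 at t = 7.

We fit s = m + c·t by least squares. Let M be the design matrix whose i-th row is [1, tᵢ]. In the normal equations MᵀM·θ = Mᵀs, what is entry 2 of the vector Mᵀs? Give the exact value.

Entry 2 ↔ basis t, so (Mᵀs)_{2} = Σᵢ (t)·sᵢ = (0)·(0) + (2)·(-4) + (6)·(-5) + (7)·(-10) = -108.

-108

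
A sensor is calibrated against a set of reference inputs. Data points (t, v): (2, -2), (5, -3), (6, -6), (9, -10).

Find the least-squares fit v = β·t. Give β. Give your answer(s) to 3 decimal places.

Entries of MᵀM: Σt·t = 146.
Right-hand side: Σt·v = -145.
MᵀM·[β]ᵀ = Mᵀv becomes [[146]]·[β]ᵀ = [-145]ᵀ.
β = (-145)/146 = -0.993151.

β = -0.993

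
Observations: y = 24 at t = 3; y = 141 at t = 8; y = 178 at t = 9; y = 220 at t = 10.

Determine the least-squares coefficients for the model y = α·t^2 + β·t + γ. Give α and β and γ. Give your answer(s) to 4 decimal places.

Entries of XᵀX: Σt^2·t^2 = 20738, Σt^2·t = 2268, Σt^2 = 254, Σt·t = 254, Σt = 30, Σ1 = 4.
Moment sums: Σt^2·y = 45658, Σt·y = 5002, Σy = 563.
Normal equations: [[20738, 2268, 254]; [2268, 254, 30]; [254, 30, 4]]·[α, β, γ]ᵀ = [45658, 5002, 563]ᵀ.
Row-reducing yields α = 4359/1892, β = -337/172, γ = 17305/1892.

α = 2.3039, β = -1.9593, γ = 9.1464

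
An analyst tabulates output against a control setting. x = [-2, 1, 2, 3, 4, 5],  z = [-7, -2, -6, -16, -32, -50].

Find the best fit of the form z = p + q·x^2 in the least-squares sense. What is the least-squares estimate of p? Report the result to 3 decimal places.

Setting ∂/∂p … = 0 gives: 6·p + 59·q = -113;  59·p + 995·q = -1960.
(Σ1 = 6, Σx^2 = 59, Σx^2·x^2 = 995, Σz = -113, Σx^2·z = -1960.)
Eliminating q: 995·(row 1) − 59·(row 2) gives 2489·p = 995·(-113) − 59·(-1960) = 3205, so p = 3205/2489.
Then q = ((-1960) − 59·(3205/2489))/995 = -5093/2489.

p = 1.288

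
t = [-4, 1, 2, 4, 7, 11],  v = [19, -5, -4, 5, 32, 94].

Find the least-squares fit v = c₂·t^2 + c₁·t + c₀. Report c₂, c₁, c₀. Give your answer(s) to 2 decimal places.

c₂ = 0.97, c₁ = -1.77, c₀ = -3.84

Sums needed: Σt^2·t^2 = 17571, Σt^2·t = 1683, Σt^2 = 207, Σt·t = 207, Σt = 21, Σ1 = 6.
And Σt^2·v = 13305, Σt·v = 1189, Σv = 141.
Normal equations: [[17571, 1683, 207]; [1683, 207, 21]; [207, 21, 6]]·[c₂, c₁, c₀]ᵀ = [13305, 1189, 141]ᵀ.
Row-reducing yields c₂ = 25565/26312, c₁ = -139417/78936, c₀ = -151511/39468.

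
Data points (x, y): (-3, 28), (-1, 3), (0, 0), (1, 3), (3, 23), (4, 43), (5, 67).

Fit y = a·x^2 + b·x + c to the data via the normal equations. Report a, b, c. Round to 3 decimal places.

The normal system AᵀA·[a, b, c]ᵀ = Aᵀy is [[1045, 189, 61]; [189, 61, 9]; [61, 9, 7]]·[a, b, c]ᵀ = [2828, 492, 167]ᵀ.
Inverting the 3×3 Gram matrix, [a, b, c]ᵀ = [21695/7672, -5493/7672, 519/3836]ᵀ.

a = 2.828, b = -0.716, c = 0.135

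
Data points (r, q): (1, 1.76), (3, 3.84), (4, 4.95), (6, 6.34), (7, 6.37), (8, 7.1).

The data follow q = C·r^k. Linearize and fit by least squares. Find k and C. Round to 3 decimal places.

Let Y = ln q. Fitting Y = k·ln r + ln C by least squares:
Σln r = 8.3020, Σ(ln r)² = 14.4498, Σln q = 9.1687, Σln r·ln q = 14.6835.
Normal system: [[14.4498, 8.3020]; [8.3020, 6]]·[k, ln C]ᵀ = [14.6835, 9.1687]ᵀ.
Solving (det = 17.7753): k = 0.67407, ln C = 0.59543, so C = exp(0.59543) = 1.81382.

k = 0.674, C = 1.814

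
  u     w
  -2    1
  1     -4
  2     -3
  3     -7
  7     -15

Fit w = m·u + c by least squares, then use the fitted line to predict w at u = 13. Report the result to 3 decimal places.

ŵ = -24.879

AᵀA·[m, c]ᵀ = Aᵀw reads: 67·m + 11·c = -138;  11·m + 5·c = -28.
Eliminating c: 5·(row 1) − 11·(row 2) gives 214·m = 5·(-138) − 11·(-28) = -382, so m = -191/107.
Then c = ((-28) − 11·(-191/107))/5 = -179/107.
At u = 13: ŵ = (-191/107)·(13) + (-179/107)·(1) = -2662/107.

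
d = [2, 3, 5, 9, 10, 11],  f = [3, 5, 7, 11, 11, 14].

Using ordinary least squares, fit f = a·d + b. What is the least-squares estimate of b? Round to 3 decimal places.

b = 1.318

The normal equations are: 340·a + 40·b = 419;  40·a + 6·b = 51.
(Σd·d = 340, Σd = 40, Σ1 = 6, Σd·f = 419, Σf = 51.)
Determinant 340·6 − 40² = 440.
a = (419·6 − 40·51)/440 = 237/220; b = (340·51 − 40·419)/440 = 29/22.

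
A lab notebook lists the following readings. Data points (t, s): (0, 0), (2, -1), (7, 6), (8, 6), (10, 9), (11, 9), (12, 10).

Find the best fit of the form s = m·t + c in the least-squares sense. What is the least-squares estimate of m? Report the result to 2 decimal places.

Normal-equation sums: Σt·t = 482, Σt = 50, Σ1 = 7.
And Σt·s = 397, Σs = 39.
Normal equations: [[482, 50]; [50, 7]]·[m, c]ᵀ = [397, 39]ᵀ.
Eliminating c: 7·(row 1) − 50·(row 2) gives 874·m = 7·397 − 50·39 = 829, so m = 829/874.
Then c = (39 − 50·(829/874))/7 = -526/437.

m = 0.95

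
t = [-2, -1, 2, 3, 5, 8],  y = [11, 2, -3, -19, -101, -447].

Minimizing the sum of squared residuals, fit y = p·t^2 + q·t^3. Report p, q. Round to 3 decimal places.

From the data, Σt^2·t^2 = 4835, Σt^2·t^3 = 36135, Σt^3·t^3 = 278627.
Right-hand side: Σt^2·y = -31270, Σt^3·y = -242116.
Normal equations: [[4835, 36135]; [36135, 278627]]·[p, q]ᵀ = [-31270, -242116]ᵀ.
Determinant 4835·278627 − 36135² = 41423320.
p = ((-31270)·278627 − 36135·(-242116))/41423320 = 3619537/4142332; q = (4835·(-242116) − 36135·(-31270))/41423320 = -4068941/4142332.

p = 0.874, q = -0.982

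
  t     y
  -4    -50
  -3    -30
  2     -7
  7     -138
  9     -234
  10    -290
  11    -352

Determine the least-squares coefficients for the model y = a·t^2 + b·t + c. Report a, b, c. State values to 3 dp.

The normal equations are: 33956·a + 3320·b + 380·c = -98406;  3320·a + 380·b + 32·c = -9568;  380·a + 32·b + 7·c = -1101.
(Σt^2·t^2 = 33956, Σt^2·t = 3320, Σt^2 = 380, Σt·t = 380, Σt = 32, Σ1 = 7, Σt^2·y = -98406, Σt·y = -9568, Σy = -1101.)
Inverting the 3×3 Gram matrix, [a, b, c]ᵀ = [-1620577/533202, 314801/266601, 205157/88867]ᵀ.

a = -3.039, b = 1.181, c = 2.309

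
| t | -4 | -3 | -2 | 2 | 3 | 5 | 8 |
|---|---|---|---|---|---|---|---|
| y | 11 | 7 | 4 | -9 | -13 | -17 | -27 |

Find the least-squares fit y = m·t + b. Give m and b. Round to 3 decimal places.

m = -3.135, b = -2.255

Sums needed: Σt·t = 131, Σt = 9, Σ1 = 7.
Right-hand side: Σt·y = -431, Σy = -44.
Eliminating b: 7·(row 1) − 9·(row 2) gives 836·m = 7·(-431) − 9·(-44) = -2621, so m = -2621/836.
Then b = ((-44) − 9·(-2621/836))/7 = -1885/836.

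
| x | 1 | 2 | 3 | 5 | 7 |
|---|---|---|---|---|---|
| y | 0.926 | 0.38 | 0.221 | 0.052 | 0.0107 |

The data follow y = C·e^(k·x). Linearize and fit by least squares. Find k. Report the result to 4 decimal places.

Linearized form: ln y = k·x + ln C. From the 5 transformed points,
Σx = 18.0000, Σ(x)² = 88.0000, Σln y = -10.0481, Σx·ln y = -53.0860.
Equations: 88.0000·k + 18.0000·ln C = -53.0860;  18.0000·k + 5·ln C = -10.0481.
Slope k = (n·Σx·ln y − Σx·Σln y)/(n·Σ(x)² − (Σx)²) = (5·-53.0860 − 18.0000·-10.0481)/116.0000 = -0.72900; ln C = (Σln y − k·Σx)/n = 0.61480.

k = -0.7290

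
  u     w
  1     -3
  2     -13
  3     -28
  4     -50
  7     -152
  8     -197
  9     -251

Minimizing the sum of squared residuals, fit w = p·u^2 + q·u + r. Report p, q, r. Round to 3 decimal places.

p = -3.076, q = -0.133, r = -0.063

Sums needed: Σu^2·u^2 = 13412, Σu^2·u = 1684, Σu^2 = 224, Σu·u = 224, Σu = 34, Σ1 = 7.
And Σu^2·w = -41494, Σu·w = -5212, Σw = -694.
So MᵀM·[p, q, r]ᵀ = Mᵀw: [[13412, 1684, 224]; [1684, 224, 34]; [224, 34, 7]]·[p, q, r]ᵀ = [-41494, -5212, -694]ᵀ.
Inverting the 3×3 Gram matrix, [p, q, r]ᵀ = [-33073/10752, -205/1536, -113/1792]ᵀ.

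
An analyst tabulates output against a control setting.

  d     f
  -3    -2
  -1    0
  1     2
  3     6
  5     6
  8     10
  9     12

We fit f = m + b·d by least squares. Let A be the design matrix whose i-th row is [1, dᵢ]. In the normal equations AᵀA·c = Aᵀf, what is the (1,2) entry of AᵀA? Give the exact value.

22

Row 1 ↔ basis 1, column 2 ↔ basis d, so (AᵀA)_{1,2} = Σᵢ d = (1)·(-3) + (1)·(-1) + (1)·(1) + (1)·(3) + (1)·(5) + (1)·(8) + (1)·(9) = 22.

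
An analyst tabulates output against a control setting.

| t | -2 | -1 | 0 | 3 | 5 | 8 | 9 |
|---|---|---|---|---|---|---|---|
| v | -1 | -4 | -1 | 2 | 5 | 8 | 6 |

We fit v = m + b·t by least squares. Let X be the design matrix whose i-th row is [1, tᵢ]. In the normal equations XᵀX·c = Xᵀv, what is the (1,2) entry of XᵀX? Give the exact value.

22

Row 1 ↔ basis 1, column 2 ↔ basis t, so (XᵀX)_{1,2} = Σᵢ t = (1)·(-2) + (1)·(-1) + (1)·(0) + (1)·(3) + (1)·(5) + (1)·(8) + (1)·(9) = 22.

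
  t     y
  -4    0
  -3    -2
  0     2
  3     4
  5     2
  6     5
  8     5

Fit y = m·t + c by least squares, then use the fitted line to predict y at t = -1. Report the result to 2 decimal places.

Compute the Gram sums: Σt·t = 159, Σt = 15, Σ1 = 7.
And Σt·y = 98, Σy = 16.
Normal equations: [[159, 15]; [15, 7]]·[m, c]ᵀ = [98, 16]ᵀ.
det = 159·7 − 15² = 888.
m = (98·7 − 15·16)/888 = 223/444; c = (159·16 − 15·98)/888 = 179/148.
At t = -1: ŷ = (223/444)·(-1) + (179/148)·(1) = 157/222.

ŷ = 0.71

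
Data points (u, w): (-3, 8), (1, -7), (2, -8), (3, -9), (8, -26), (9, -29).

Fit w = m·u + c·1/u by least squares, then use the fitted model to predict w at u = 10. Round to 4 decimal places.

ŵ = -31.5723

With design matrix X, XᵀX = [[168, 6]; [6, 7777/5184]] and Xᵀw = [-543, -833/36]ᵀ.
Eliminating c: (7777/5184)·(row 1) − 6·(row 2) gives (46663/216)·m = (7777/5184)·(-543) − 6·(-833/36) = -1167733/1728, so m = -1167733/373304.
Then c = ((-833/36) − 6·(-1167733/373304))/(7777/5184) = -135936/46663.
At u = 10: ŵ = (-1167733/373304)·(10) + (-135936/46663)·(1/10) = -29465197/933260.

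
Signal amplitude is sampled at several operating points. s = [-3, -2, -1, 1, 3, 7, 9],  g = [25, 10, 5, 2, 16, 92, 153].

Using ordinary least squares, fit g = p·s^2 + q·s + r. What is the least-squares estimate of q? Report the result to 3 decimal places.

q = -1.290

Normal-equation sums: Σs^2·s^2 = 9142, Σs^2·s = 1064, Σs^2 = 154, Σs·s = 154, Σs = 14, Σ1 = 7.
Right-hand side: Σs^2·g = 17317, Σs·g = 1971, Σg = 303.
Inverting the 3×3 Gram matrix, [p, q, r]ᵀ = [2461/1218, -1571/1218, 41/29]ᵀ.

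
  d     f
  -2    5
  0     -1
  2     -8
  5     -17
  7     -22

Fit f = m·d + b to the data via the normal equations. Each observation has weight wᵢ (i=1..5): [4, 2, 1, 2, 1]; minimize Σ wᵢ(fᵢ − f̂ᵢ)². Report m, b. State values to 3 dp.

m = -3.081, b = -1.210

Entries of AᵀWA: Σwᵢ·d·d = 119, Σwᵢ·d = 11, Σwᵢ·1 = 10.
For AᵀWf: Σwᵢ·d·f = -380, Σwᵢ·f = -46.
AᵀWA·[m, b]ᵀ = AᵀWf becomes [[119, 11]; [11, 10]]·[m, b]ᵀ = [-380, -46]ᵀ.
Δ = 119·10 − 11² = 1069.
m = ((-380)·10 − 11·(-46))/1069 = -3294/1069; b = (119·(-46) − 11·(-380))/1069 = -1294/1069.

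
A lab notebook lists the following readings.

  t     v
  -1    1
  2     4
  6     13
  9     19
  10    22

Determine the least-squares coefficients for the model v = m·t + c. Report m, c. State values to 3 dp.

Normal-equation sums: Σt·t = 222, Σt = 26, Σ1 = 5.
For Mᵀv: Σt·v = 476, Σv = 59.
Normal equations: [[222, 26]; [26, 5]]·[m, c]ᵀ = [476, 59]ᵀ.
Eliminating c: 5·(row 1) − 26·(row 2) gives 434·m = 5·476 − 26·59 = 846, so m = 423/217.
Then c = (59 − 26·(423/217))/5 = 361/217.

m = 1.949, c = 1.664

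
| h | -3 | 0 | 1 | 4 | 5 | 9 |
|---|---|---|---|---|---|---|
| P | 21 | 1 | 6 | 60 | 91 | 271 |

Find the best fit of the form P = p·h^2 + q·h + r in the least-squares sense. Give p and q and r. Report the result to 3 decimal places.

p = 3.050, q = 2.576, r = 1.036

Entries of AᵀA: Σh^2·h^2 = 7524, Σh^2·h = 892, Σh^2 = 132, Σh·h = 132, Σh = 16, Σ1 = 6.
Moment sums: Σh^2·P = 25381, Σh·P = 3077, ΣP = 450.
Normal equations: [[7524, 892, 132]; [892, 132, 16]; [132, 16, 6]]·[p, q, r]ᵀ = [25381, 3077, 450]ᵀ.
Inverting the 3×3 Gram matrix, [p, q, r]ᵀ = [138521/45420, 1950/757, 23519/22710]ᵀ.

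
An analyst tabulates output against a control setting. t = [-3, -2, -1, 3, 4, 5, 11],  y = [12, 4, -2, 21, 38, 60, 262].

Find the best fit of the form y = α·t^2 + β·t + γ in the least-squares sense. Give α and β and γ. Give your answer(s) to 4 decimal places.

α = 2.0157, β = 1.7783, γ = -1.1634

Setting ∂/∂α … = 0 gives: 15701·α + 1511·β + 185·γ = 34121;  1511·α + 185·β + 17·γ = 3355;  185·α + 17·β + 7·γ = 395.
(Σt^2·t^2 = 15701, Σt^2·t = 1511, Σt^2 = 185, Σt·t = 185, Σt = 17, Σ1 = 7, Σt^2·y = 34121, Σt·y = 3355, Σy = 395.)
Solving the 3×3 system (Gaussian elimination) gives α = 1504714/746481, β = 1327487/746481, γ = -289494/248827.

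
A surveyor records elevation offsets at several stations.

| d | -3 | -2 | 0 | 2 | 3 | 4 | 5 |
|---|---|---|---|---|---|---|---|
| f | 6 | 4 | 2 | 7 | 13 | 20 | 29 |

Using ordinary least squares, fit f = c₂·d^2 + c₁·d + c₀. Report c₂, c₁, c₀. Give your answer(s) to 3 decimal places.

The normal equations are: 1075·c₂ + 189·c₁ + 67·c₀ = 1260;  189·c₂ + 67·c₁ + 9·c₀ = 252;  67·c₂ + 9·c₁ + 7·c₀ = 81.
Inverting the 3×3 Gram matrix, [c₂, c₁, c₀]ᵀ = [6801/7852, 8325/7852, 3765/1963]ᵀ.

c₂ = 0.866, c₁ = 1.060, c₀ = 1.918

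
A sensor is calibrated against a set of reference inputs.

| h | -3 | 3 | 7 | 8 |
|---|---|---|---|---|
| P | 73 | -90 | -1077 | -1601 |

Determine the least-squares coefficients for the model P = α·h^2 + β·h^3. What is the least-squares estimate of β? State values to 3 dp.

β = -3.012

Normal-equation sums: Σh^2·h^2 = 6659, Σh^2·h^3 = 49575, Σh^3·h^3 = 381251.
And Σh^2·P = -155390, Σh^3·P = -1193524.
Determinant 6659·381251 − 49575² = 81069784.
α = ((-155390)·381251 − 49575·(-1193524))/81069784 = -36820295/40534892; β = (6659·(-1193524) − 49575·(-155390))/81069784 = -122108533/40534892.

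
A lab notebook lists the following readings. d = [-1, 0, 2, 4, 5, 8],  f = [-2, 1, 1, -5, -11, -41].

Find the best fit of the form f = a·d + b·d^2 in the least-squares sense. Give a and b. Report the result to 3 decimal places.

Compute the Gram sums: Σd·d = 110, Σd·d^2 = 708, Σd^2·d^2 = 4994.
Right-hand side: Σd·f = -399, Σd^2·f = -2977.
Determinant 110·4994 − 708² = 48076.
a = ((-399)·4994 − 708·(-2977))/48076 = 57555/24038; b = (110·(-2977) − 708·(-399))/48076 = -22489/24038.

a = 2.394, b = -0.936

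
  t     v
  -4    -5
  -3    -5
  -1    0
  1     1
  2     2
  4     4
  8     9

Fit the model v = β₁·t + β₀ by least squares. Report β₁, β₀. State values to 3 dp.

β₁ = 1.173, β₀ = -0.316

The normal system MᵀM·[β₁, β₀]ᵀ = Mᵀv is [[111, 7]; [7, 7]]·[β₁, β₀]ᵀ = [128, 6]ᵀ.
det = 111·7 − 7² = 728.
β₁ = (128·7 − 7·6)/728 = 61/52; β₀ = (111·6 − 7·128)/728 = -115/364.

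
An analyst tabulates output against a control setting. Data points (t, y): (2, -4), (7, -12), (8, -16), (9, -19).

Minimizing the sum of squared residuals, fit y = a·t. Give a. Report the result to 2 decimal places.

Compute the Gram sums: Σt·t = 198.
Moment sums: Σt·y = -391.
So MᵀM·[a]ᵀ = Mᵀy: [[198]]·[a]ᵀ = [-391]ᵀ.
a = (-391)/198 = -1.97475.

a = -1.97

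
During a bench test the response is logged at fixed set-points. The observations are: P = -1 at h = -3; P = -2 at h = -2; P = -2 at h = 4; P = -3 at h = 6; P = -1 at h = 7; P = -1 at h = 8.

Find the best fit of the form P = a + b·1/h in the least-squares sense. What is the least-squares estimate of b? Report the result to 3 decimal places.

AᵀA·[a, b]ᵀ = AᵀP reads: 6·a + (-25/168)·b = -10;  (-25/168)·a + (13757/28224)·b = 11/168.
(Σ1 = 6, Σ1/h = -25/168, Σ1/h·1/h = 13757/28224, ΣP = -10, Σ1/h·P = 11/168.)
det = 6·(13757/28224) − (-25/168)² = 81917/28224.
a = ((-10)·(13757/28224) − (-25/168)·(11/168))/(81917/28224) = -137295/81917; b = (6·(11/168) − (-25/168)·(-10))/(81917/28224) = -30912/81917.

b = -0.377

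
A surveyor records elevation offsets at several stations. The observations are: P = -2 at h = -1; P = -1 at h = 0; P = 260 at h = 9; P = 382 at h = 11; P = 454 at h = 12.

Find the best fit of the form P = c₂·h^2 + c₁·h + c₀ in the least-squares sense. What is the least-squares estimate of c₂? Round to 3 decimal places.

c₂ = 2.947

Sums needed: Σh^2·h^2 = 41939, Σh^2·h = 3787, Σh^2 = 347, Σh·h = 347, Σh = 31, Σ1 = 5.
And Σh^2·P = 132656, Σh·P = 11992, ΣP = 1093.
Normal equations: [[41939, 3787, 347]; [3787, 347, 31]; [347, 31, 5]]·[c₂, c₁, c₀]ᵀ = [132656, 11992, 1093]ᵀ.
Inverting the 3×3 Gram matrix, [c₂, c₁, c₀]ᵀ = [8417/2856, 7289/2856, -835/476]ᵀ.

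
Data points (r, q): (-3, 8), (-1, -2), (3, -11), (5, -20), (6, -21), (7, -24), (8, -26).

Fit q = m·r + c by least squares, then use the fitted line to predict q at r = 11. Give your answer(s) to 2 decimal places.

q̂ = -36.21

From the data, Σr·r = 193, Σr = 25, Σ1 = 7.
And Σr·q = -657, Σq = -96.
MᵀM·[m, c]ᵀ = Mᵀq becomes [[193, 25]; [25, 7]]·[m, c]ᵀ = [-657, -96]ᵀ.
Eliminating c: 7·(row 1) − 25·(row 2) gives 726·m = 7·(-657) − 25·(-96) = -2199, so m = -733/242.
Then c = ((-96) − 25·(-733/242))/7 = -701/242.
At r = 11: q̂ = (-733/242)·(11) + (-701/242)·(1) = -4382/121.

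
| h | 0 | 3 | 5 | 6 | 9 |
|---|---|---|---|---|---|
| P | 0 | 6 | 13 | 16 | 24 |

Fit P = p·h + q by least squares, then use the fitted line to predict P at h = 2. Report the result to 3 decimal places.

Forming MᵀM = [[151, 23]; [23, 5]] and MᵀP = [395, 59]ᵀ gives MᵀM·[p, q]ᵀ = MᵀP.
Eliminating q: 5·(row 1) − 23·(row 2) gives 226·p = 5·395 − 23·59 = 618, so p = 309/113.
Then q = (59 − 23·(309/113))/5 = -88/113.
At h = 2: P̂ = (309/113)·(2) + (-88/113)·(1) = 530/113.

P̂ = 4.690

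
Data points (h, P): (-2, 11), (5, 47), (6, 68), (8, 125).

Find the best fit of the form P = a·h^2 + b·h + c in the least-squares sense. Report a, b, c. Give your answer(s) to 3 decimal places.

a = 2.100, b = -1.213, c = 0.190

Forming MᵀM = [[6033, 845, 129]; [845, 129, 17]; [129, 17, 4]] and MᵀP = [11667, 1621, 251]ᵀ gives MᵀM·[a, b, c]ᵀ = MᵀP.
Solving the 3×3 system (Gaussian elimination) gives a = 76503/36436, b = -44187/36436, c = 1733/9109.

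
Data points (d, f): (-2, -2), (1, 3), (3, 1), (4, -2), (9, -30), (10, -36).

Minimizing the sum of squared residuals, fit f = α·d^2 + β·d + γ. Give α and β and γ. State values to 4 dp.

α = -0.4890, β = 0.9701, γ = 2.1542

Sums needed: Σd^2·d^2 = 16915, Σd^2·d = 1813, Σd^2 = 211, Σd·d = 211, Σd = 25, Σ1 = 6.
For Mᵀf: Σd^2·f = -6058, Σd·f = -628, Σf = -66.
Solving the 3×3 system (Gaussian elimination) gives α = -69593/142320, β = 138059/142320, γ = 25549/11860.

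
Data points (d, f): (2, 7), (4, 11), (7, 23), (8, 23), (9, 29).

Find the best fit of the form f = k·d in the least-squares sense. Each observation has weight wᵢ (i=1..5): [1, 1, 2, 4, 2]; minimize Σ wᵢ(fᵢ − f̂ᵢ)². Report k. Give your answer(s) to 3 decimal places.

XᵀWX·[k]ᵀ = XᵀWf reads: 536·k = 1638.
(Σwᵢ·d·d = 536, Σwᵢ·d·f = 1638.)
Hence k = 1638 / 536 ≈ 3.05597.

k = 3.056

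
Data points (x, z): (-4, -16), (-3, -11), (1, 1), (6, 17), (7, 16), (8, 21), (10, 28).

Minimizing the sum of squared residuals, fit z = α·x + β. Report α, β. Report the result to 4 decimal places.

α = 3.0154, β = -2.7692

Normal-equation sums: Σx·x = 275, Σx = 25, Σ1 = 7.
Moment sums: Σx·z = 760, Σz = 56.
So MᵀM·[α, β]ᵀ = Mᵀz: [[275, 25]; [25, 7]]·[α, β]ᵀ = [760, 56]ᵀ.
Determinant 275·7 − 25² = 1300.
α = (760·7 − 25·56)/1300 = 196/65; β = (275·56 − 25·760)/1300 = -36/13.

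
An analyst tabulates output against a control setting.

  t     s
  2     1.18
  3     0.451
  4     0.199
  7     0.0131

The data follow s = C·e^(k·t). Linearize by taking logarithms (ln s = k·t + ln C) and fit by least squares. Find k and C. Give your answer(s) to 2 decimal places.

k = -0.90, C = 6.94

With ln sᵢ as the transformed response and tᵢ as the regressor:
Σt = 16.0000, Σ(t)² = 78.0000, Σln s = -6.5804, Σt·ln s = -38.8616.
Normal system: [[78.0000, 16.0000]; [16.0000, 4]]·[k, ln C]ᵀ = [-38.8616, -6.5804]ᵀ.
Solving (det = 56.0000): k = -0.89573, ln C = 1.93781, so C = exp(1.93781) = 6.94356.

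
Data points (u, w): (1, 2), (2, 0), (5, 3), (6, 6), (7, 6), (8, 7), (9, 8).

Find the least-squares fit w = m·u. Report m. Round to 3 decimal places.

Sums needed: Σu·u = 260.
For Xᵀw: Σu·w = 223.
So XᵀX·[m]ᵀ = Xᵀw: [[260]]·[m]ᵀ = [223]ᵀ.
Hence m = 223 / 260 ≈ 0.857692.

m = 0.858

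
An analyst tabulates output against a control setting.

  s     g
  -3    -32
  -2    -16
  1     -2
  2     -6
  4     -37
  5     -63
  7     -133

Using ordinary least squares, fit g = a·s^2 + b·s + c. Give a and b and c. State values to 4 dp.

a = -3.0339, b = 2.2229, c = 1.0773

Setting ∂/∂a … = 0 gives: 3396·a + 506·b + 108·c = -9062;  506·a + 108·b + 14·c = -1280;  108·a + 14·b + 7·c = -289.
Row-reducing yields a = -57635/18997, b = 211141/94985, c = 102323/94985.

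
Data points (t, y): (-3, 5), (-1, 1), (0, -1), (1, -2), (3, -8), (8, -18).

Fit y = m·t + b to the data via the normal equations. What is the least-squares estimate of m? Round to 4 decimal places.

m = -2.1182

Normal-equation sums: Σt·t = 84, Σt = 8, Σ1 = 6.
Moment sums: Σt·y = -186, Σy = -23.
Normal equations: [[84, 8]; [8, 6]]·[m, b]ᵀ = [-186, -23]ᵀ.
Eliminating b: 6·(row 1) − 8·(row 2) gives 440·m = 6·(-186) − 8·(-23) = -932, so m = -233/110.
Then b = ((-23) − 8·(-233/110))/6 = -111/110.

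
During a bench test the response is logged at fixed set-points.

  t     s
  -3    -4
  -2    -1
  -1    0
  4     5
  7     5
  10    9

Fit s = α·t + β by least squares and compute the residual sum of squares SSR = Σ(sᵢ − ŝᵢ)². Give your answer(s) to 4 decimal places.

Setting ∂/∂α … = 0 gives: 179·α + 15·β = 159;  15·α + 6·β = 14.
(Σt·t = 179, Σt = 15, Σ1 = 6, Σt·s = 159, Σs = 14.)
Eliminating β: 6·(row 1) − 15·(row 2) gives 849·α = 6·159 − 15·14 = 744, so α = 248/283.
Then β = (14 − 15·(248/283))/6 = 121/849.
Residuals: -1285/849, 518/849, 623/849, 1148/849, -1084/849, 80/849; SSR = 5662/849.

SSR = 6.6690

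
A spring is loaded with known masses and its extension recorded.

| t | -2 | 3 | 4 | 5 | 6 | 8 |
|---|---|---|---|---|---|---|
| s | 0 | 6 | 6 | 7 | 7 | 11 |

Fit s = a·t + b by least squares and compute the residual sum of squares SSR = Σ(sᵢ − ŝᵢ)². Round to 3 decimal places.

Forming XᵀX = [[154, 24]; [24, 6]] and Xᵀs = [207, 37]ᵀ gives XᵀX·[a, b]ᵀ = Xᵀs.
Δ = 154·6 − 24² = 348.
a = (207·6 − 24·37)/348 = 59/58; b = (154·37 − 24·207)/348 = 365/174.
Residuals: -11/174, 74/87, -1/6, -16/87, -209/174, 133/174; SSR = 245/87.

SSR = 2.816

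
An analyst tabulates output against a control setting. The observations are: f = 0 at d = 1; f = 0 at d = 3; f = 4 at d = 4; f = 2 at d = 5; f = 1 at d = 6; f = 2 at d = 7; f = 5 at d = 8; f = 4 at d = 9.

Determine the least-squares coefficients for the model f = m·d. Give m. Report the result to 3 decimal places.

Sums needed: Σd·d = 281.
And Σd·f = 122.
Hence m = 122 / 281 ≈ 0.434164.

m = 0.434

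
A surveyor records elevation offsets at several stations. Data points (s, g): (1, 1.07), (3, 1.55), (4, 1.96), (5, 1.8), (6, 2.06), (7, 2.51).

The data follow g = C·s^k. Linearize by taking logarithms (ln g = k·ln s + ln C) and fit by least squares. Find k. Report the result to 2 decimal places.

Let Y = ln g. Fitting Y = k·ln s + ln C by least squares:
Σln s = 7.8320, Σ(ln s)² = 12.7160, Σln g = 3.4096, Σln s·ln g = 5.4461.
Equations: 12.7160·k + 7.8320·ln C = 5.4461;  7.8320·k + 6·ln C = 3.4096.
Slope k = (n·Σln s·ln g − Σln s·Σln g)/(n·Σ(ln s)² − (Σln s)²) = (6·5.4461 − 7.8320·3.4096)/14.9557 = 0.39933; ln C = (Σln g − k·Σln s)/n = 0.04702.

k = 0.40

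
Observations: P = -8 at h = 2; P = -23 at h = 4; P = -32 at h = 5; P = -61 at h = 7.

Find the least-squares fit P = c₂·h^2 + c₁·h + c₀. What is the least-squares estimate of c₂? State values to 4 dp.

c₂ = -1.1667

The normal system XᵀX·[c₂, c₁, c₀]ᵀ = XᵀP is [[3298, 540, 94]; [540, 94, 18]; [94, 18, 4]]·[c₂, c₁, c₀]ᵀ = [-4189, -695, -124]ᵀ.
Row-reducing yields c₂ = -7/6, c₁ = -1/26, c₀ = -133/39.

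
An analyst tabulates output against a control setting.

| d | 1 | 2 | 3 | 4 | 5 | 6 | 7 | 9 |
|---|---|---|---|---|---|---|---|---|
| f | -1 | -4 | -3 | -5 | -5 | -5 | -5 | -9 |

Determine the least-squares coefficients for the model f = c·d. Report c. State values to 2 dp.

c = -0.95

Compute the Gram sums: Σd·d = 221.
Moment sums: Σd·f = -209.
Hence c = -209 / 221 ≈ -0.945701.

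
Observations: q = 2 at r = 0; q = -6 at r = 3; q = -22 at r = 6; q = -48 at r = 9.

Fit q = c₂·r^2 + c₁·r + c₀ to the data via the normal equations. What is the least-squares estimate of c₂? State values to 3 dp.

c₂ = -0.500

AᵀA·[c₂, c₁, c₀]ᵀ = Aᵀq reads: 7938·c₂ + 972·c₁ + 126·c₀ = -4734;  972·c₂ + 126·c₁ + 18·c₀ = -582;  126·c₂ + 18·c₁ + 4·c₀ = -74.
Inverting the 3×3 Gram matrix, [c₂, c₁, c₀]ᵀ = [-1/2, -31/30, 19/10]ᵀ.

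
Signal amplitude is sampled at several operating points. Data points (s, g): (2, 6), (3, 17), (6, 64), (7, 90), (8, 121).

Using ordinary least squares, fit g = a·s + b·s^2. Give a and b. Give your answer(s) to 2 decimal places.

Compute the Gram sums: Σs·s = 162, Σs·s^2 = 1106, Σs^2·s^2 = 7890.
Right-hand side: Σs·g = 2045, Σs^2·g = 14635.
Determinant 162·7890 − 1106² = 54944.
a = (2045·7890 − 1106·14635)/54944 = -12815/13736; b = (162·14635 − 1106·2045)/54944 = 27275/13736.

a = -0.93, b = 1.99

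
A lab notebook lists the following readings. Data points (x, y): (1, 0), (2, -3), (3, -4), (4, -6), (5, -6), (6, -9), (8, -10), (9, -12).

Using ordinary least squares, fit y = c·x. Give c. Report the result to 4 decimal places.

Entries of AᵀA: Σx·x = 236.
For Aᵀy: Σx·y = -314.
Normal equations: [[236]]·[c]ᵀ = [-314]ᵀ.
c = (-314)/236 = -1.33051.

c = -1.3305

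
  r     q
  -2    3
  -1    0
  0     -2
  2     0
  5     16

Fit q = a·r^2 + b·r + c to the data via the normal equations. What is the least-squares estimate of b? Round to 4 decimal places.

b = -0.7716

With design matrix X, XᵀX = [[658, 124, 34]; [124, 34, 4]; [34, 4, 5]] and Xᵀq = [412, 74, 17]ᵀ.
Inverting the 3×3 Gram matrix, [a, b, c]ᵀ = [373/429, -331/429, -271/143]ᵀ.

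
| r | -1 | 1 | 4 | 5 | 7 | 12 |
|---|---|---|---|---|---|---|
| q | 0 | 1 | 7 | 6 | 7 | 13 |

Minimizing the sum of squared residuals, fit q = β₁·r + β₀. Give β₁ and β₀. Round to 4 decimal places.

Normal-equation sums: Σr·r = 236, Σr = 28, Σ1 = 6.
Moment sums: Σr·q = 264, Σq = 34.
Normal equations: [[236, 28]; [28, 6]]·[β₁, β₀]ᵀ = [264, 34]ᵀ.
Eliminating β₀: 6·(row 1) − 28·(row 2) gives 632·β₁ = 6·264 − 28·34 = 632, so β₁ = 1.
Then β₀ = (34 − 28·1)/6 = 1.

β₁ = 1.0000, β₀ = 1.0000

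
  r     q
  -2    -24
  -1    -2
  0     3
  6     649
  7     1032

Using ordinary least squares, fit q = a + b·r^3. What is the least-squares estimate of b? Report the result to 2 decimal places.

b = 3.00

Entries of AᵀA: Σ1 = 5, Σr^3 = 550, Σr^3·r^3 = 164370.
And Σq = 1658, Σr^3·q = 494354.
AᵀA·[a, b]ᵀ = Aᵀq becomes [[5, 550]; [550, 164370]]·[a, b]ᵀ = [1658, 494354]ᵀ.
Eliminating b: 164370·(row 1) − 550·(row 2) gives 519350·a = 164370·1658 − 550·494354 = 630760, so a = 4852/3995.
Then b = (494354 − 550·(4852/3995))/164370 = 11999/3995.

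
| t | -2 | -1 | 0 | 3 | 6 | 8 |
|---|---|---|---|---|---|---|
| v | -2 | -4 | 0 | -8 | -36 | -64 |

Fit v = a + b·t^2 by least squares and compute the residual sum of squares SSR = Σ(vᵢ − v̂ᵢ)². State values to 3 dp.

Setting ∂/∂a … = 0 gives: 6·a + 114·b = -114;  114·a + 5490·b = -5476.
Determinant 6·5490 − 114² = 19944.
a = ((-114)·5490 − 114·(-5476))/19944 = -133/1662; b = (6·(-5476) − 114·(-114))/19944 = -1655/1662.
Residuals: 1143/554, -810/277, 133/1662, 866/831, -119/1662, -105/554; SSR = 11585/831.

SSR = 13.941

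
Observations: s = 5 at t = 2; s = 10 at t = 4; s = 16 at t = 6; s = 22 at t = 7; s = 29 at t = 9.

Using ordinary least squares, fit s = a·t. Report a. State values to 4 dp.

a = 3.0161

Setting ∂/∂a … = 0 gives: 186·a = 561.
(Σt·t = 186, Σt·s = 561.)
Hence a = 561 / 186 ≈ 3.01613.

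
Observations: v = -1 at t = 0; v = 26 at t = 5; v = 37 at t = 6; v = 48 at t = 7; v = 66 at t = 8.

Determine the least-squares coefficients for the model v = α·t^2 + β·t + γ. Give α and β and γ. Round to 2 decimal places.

α = 0.99, β = 0.32, γ = -0.93

Forming MᵀM = [[8418, 1196, 174]; [1196, 174, 26]; [174, 26, 5]] and Mᵀv = [8558, 1216, 176]ᵀ gives MᵀM·[α, β, γ]ᵀ = Mᵀv.
Row-reducing yields α = 8519/8599, β = 2728/8599, γ = -7962/8599.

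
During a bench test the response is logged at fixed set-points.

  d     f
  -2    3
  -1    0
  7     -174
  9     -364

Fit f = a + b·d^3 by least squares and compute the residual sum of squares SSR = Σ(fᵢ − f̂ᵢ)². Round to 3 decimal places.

Entries of AᵀA: Σ1 = 4, Σd^3 = 1063, Σd^3·d^3 = 649155.
For Aᵀf: Σf = -535, Σd^3·f = -325062.
AᵀA·[a, b]ᵀ = Aᵀf becomes [[4, 1063]; [1063, 649155]]·[a, b]ᵀ = [-535, -325062]ᵀ.
Δ = 4·649155 − 1063² = 1466651.
a = ((-535)·649155 − 1063·(-325062))/1466651 = -1757019/1466651; b = (4·(-325062) − 1063·(-535))/1466651 = -731543/1466651.
Residuals: 304628/1466651, 1025476/1466651, -2521006/1466651, 1190902/1466651; SSR = 6080600/1466651.

SSR = 4.146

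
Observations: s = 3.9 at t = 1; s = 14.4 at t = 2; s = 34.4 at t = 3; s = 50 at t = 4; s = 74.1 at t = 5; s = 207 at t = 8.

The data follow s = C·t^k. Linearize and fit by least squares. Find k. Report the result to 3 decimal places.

Linearized form: ln s = k·ln t + ln C. From the 6 transformed points,
Σln t = 6.8669, Σ(ln t)² = 10.5236, Σln s = 21.1164, Σln t·ln s = 29.1773.
Equations: 10.5236·k + 6.8669·ln C = 29.1773;  6.8669·k + 6·ln C = 21.1164.
Slope k = (n·Σln t·ln s − Σln t·Σln s)/(n·Σ(ln t)² − (Σln t)²) = (6·29.1773 − 6.8669·21.1164)/15.9867 = 1.88024; ln C = (Σln s − k·Σln t)/n = 1.36749.

k = 1.880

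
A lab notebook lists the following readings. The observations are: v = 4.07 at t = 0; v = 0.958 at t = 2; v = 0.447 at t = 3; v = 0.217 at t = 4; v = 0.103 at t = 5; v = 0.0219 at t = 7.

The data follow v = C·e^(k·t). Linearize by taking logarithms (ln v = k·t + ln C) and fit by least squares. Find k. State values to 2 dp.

Let Y = ln v. Fitting Y = k·t + ln C by least squares:
AᵀA = [[103.0000, 21.0000]; [21.0000, 6]], rhs = [-46.7268, -7.0666]ᵀ  (here Σt = 21.0000, Σ(t)² = 103.0000, Σln v = -7.0666, Σt·ln v = -46.7268).
Δ = 103.0000·6 − (21.0000)² = 177.0000; k = (-46.7268·6 − 21.0000·-7.0666)/177.0000 = -0.74555, ln C = (103.0000·-7.0666 − 21.0000·-46.7268)/177.0000 = 1.43165.

k = -0.75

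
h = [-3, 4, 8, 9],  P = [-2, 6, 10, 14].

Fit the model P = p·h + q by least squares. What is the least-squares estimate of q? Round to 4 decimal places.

q = 1.4382

Normal-equation sums: Σh·h = 170, Σh = 18, Σ1 = 4.
And Σh·P = 236, ΣP = 28.
Eliminating q: 4·(row 1) − 18·(row 2) gives 356·p = 4·236 − 18·28 = 440, so p = 110/89.
Then q = (28 − 18·(110/89))/4 = 128/89.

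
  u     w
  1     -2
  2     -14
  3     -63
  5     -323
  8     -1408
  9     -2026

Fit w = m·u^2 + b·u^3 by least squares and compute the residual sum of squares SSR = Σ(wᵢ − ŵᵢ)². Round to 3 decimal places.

SSR = 4.742

Normal-equation sums: Σu^2·u^2 = 11380, Σu^2·u^3 = 95218, Σu^3·u^3 = 810004.
And Σu^2·w = -262918, Σu^3·w = -2240040.
So AᵀA·[m, b]ᵀ = Aᵀw: [[11380, 95218]; [95218, 810004]]·[m, b]ᵀ = [-262918, -2240040]ᵀ.
Eliminating b: 810004·(row 1) − 95218·(row 2) gives 151377996·m = 810004·(-262918) − 95218·(-2240040) = 327497048, so m = 81874262/37844499.
Then b = ((-2240040) − 95218·(81874262/37844499))/810004 = -114282269/37844499.
Residuals: -14426997/12614833, 56938118/37844499, -11816844/12614833, 5354/13827, -12485632/37844499, 2334635/12614833; SSR = 179461118/37844499.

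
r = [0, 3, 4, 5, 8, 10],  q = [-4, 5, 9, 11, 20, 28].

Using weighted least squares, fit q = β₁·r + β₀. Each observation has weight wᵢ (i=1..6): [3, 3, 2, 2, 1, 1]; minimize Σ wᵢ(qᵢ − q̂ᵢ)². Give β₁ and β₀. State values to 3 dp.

Setting ∂/∂β₁ … = 0 gives: 273·β₁ + 45·β₀ = 667;  45·β₁ + 12·β₀ = 91.
(Σwᵢ·r·r = 273, Σwᵢ·r = 45, Σwᵢ·1 = 12, Σwᵢ·r·q = 667, Σwᵢ·q = 91.)
Determinant 273·12 − 45² = 1251.
β₁ = (667·12 − 45·91)/1251 = 1303/417; β₀ = (273·91 − 45·667)/1251 = -1724/417.

β₁ = 3.125, β₀ = -4.134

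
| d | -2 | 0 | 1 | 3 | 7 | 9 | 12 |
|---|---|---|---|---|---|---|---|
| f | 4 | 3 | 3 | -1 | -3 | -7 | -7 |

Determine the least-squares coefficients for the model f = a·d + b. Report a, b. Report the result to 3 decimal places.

a = -0.889, b = 2.667

Compute the Gram sums: Σd·d = 288, Σd = 30, Σ1 = 7.
Moment sums: Σd·f = -176, Σf = -8.
XᵀX·[a, b]ᵀ = Xᵀf becomes [[288, 30]; [30, 7]]·[a, b]ᵀ = [-176, -8]ᵀ.
det = 288·7 − 30² = 1116.
a = ((-176)·7 − 30·(-8))/1116 = -8/9; b = (288·(-8) − 30·(-176))/1116 = 8/3.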